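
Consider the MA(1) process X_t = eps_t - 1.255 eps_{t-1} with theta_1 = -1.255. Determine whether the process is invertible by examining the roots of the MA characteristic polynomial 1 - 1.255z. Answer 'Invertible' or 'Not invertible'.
\text{Not invertible}

The MA(q) characteristic polynomial is P(z) = 1 - 1.255z.
Invertibility requires all roots to lie outside the unit circle, i.e. |z| > 1 for every root.
This is linear in z: 1 + (-1.255) z = 0  =>  z = -1/(-1.255) = 0.796813,  |z| = 0.796813.
Moduli of all roots: 0.7968.
All moduli strictly greater than 1? No.
Verdict: Not invertible.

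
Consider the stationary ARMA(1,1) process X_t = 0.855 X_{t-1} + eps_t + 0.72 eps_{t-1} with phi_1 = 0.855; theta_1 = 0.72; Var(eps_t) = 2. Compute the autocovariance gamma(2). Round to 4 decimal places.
\gamma(2) = 16.1770

Multiply the model equation by X_{t-k} and take expectations. With theta_0 = psi_0 = 1 and psi_j the MA(infinity) weights, this gives
  gamma(k) - sum_i phi_i gamma(k-i) = c_k,
  c_k = sigma^2 * sum_{j=k..q} theta_j psi_{j-k}   (c_k = 0 for k > q),
using gamma(-m) = gamma(m).
psi-weights needed (psi_j = theta_j + sum_i phi_i psi_{j-i}):
  psi_1 = theta_1 + phi_1 = 0.72 + (0.855) = 1.575
Right-hand sides:
  c_0 = sigma^2 (1 + theta_1 psi_1) = 2 * (1 + (0.72)(1.575)) = 2 * 2.134 = 4.268
  c_1 = sigma^2 theta_1 = 2 * (0.72) = 1.44
  c_2 = 0
Equations for k = 0 and k = 1 (AR order 1):
  gamma(0) = phi_1 gamma(1) + c_0
  gamma(1) = phi_1 gamma(0) + c_1
Substituting the second into the first: gamma(0) (1 - phi_1^2) = c_0 + phi_1 c_1, so
  gamma(0) = (c_0 + phi_1 c_1) / (1 - phi_1^2) = (4.268 + (0.855)(1.44)) / (1 - (0.855)^2) = 5.4992 / 0.268975 = 20.445023.
  gamma(1) = phi_1 gamma(0) + c_1 = (0.855)(20.445023) + (1.44) = 18.920494.
For k = 2 (> q): gamma(2) = phi_1 gamma(1) = (0.855)(18.920494) = 16.177023.
Therefore gamma(2) = 16.1770 (to 4 decimal places).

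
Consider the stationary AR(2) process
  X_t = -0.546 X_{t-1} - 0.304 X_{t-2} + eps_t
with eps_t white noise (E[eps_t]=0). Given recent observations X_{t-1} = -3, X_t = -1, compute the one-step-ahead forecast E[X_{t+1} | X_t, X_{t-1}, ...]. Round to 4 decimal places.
E[X_{t+1} \mid \mathcal F_t] = 1.4580

For an AR(p) model X_t = c + sum_i phi_i X_{t-i} + eps_t, the
one-step-ahead conditional mean is
  E[X_{t+1} | X_t, ...] = c + sum_i phi_i X_{t+1-i}.
Substitute known values:
  E[X_{t+1} | ...] = (-0.546) * (-1) + (-0.304) * (-3)
                   = 1.4580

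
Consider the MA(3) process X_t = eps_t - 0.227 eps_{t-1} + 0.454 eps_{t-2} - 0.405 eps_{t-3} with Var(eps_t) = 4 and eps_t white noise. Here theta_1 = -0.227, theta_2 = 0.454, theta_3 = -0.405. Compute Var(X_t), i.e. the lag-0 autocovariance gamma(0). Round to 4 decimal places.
\gamma(0) = 5.6867

For an MA(q) process X_t = eps_t + sum_i theta_i eps_{t-i} with
Var(eps_t) = sigma^2, the variance is
  gamma(0) = sigma^2 * (1 + sum_i theta_i^2).
  sum_i theta_i^2 = (-0.227)^2 + (0.454)^2 + (-0.405)^2 = 0.051529 + 0.206116 + 0.164025 = 0.42167.
  gamma(0) = 4 * (1 + 0.42167) = 4 * 1.42167 = 5.68668, which rounds to 5.6867.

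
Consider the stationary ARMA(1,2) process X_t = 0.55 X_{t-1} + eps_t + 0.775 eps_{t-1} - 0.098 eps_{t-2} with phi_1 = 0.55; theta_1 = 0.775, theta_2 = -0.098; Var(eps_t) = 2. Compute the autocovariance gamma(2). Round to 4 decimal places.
\gamma(2) = 2.5259

Multiply the model equation by X_{t-k} and take expectations. With theta_0 = psi_0 = 1 and psi_j the MA(infinity) weights, this gives
  gamma(k) - sum_i phi_i gamma(k-i) = c_k,
  c_k = sigma^2 * sum_{j=k..q} theta_j psi_{j-k}   (c_k = 0 for k > q),
using gamma(-m) = gamma(m).
psi-weights needed (psi_j = theta_j + sum_i phi_i psi_{j-i}):
  psi_1 = theta_1 + phi_1 = 0.775 + (0.55) = 1.325
  psi_2 = theta_2 + phi_1 psi_1 = -0.098 + (0.55)(1.325) = 0.63075
Right-hand sides:
  c_0 = sigma^2 (1 + theta_1 psi_1 + theta_2 psi_2) = 2 * (1 + (0.775)(1.325) + (-0.098)(0.63075)) = 2 * 1.965062 = 3.930123
  c_1 = sigma^2 (theta_1 + theta_2 psi_1) = 2 * (0.775 + (-0.098)(1.325)) = 1.2903
  c_2 = sigma^2 theta_2 = 2 * (-0.098) = -0.196
Equations for k = 0 and k = 1 (AR order 1):
  gamma(0) = phi_1 gamma(1) + c_0
  gamma(1) = phi_1 gamma(0) + c_1
Substituting the second into the first: gamma(0) (1 - phi_1^2) = c_0 + phi_1 c_1, so
  gamma(0) = (c_0 + phi_1 c_1) / (1 - phi_1^2) = (3.930123 + (0.55)(1.2903)) / (1 - (0.55)^2) = 4.639788 / 0.6975 = 6.652026.
  gamma(1) = phi_1 gamma(0) + c_1 = (0.55)(6.652026) + (1.2903) = 4.948914.
For k = 2: gamma(2) = phi_1 gamma(1) + c_2
  = (0.55)(4.948914) + (-0.196) = 2.525903.
Therefore gamma(2) = 2.5259 (to 4 decimal places).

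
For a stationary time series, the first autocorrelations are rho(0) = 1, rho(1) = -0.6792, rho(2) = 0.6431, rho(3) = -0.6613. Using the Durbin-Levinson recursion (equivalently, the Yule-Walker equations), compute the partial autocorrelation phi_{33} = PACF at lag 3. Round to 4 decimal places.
\phi_{33} = -0.2990

The PACF at lag k is phi_{kk}, the last component of the solution
to the Yule-Walker system G_k phi = r_k where
  (G_k)_{ij} = rho(|i - j|), (r_k)_i = rho(i), i,j = 1..k.
Equivalently, Durbin-Levinson gives phi_{kk} iteratively:
  phi_{11} = rho(1)
  phi_{kk} = [rho(k) - sum_{j=1..k-1} phi_{k-1,j} rho(k-j)]
            / [1 - sum_{j=1..k-1} phi_{k-1,j} rho(j)],
  phi_{k,j} = phi_{k-1,j} - phi_{kk} phi_{k-1,k-j},  j = 1..k-1.
Step k = 1:
  phi_11 = rho(1) = -0.6792.
Step k = 2:
  phi_22 = [rho(2) - phi_11 rho(1)] / [1 - phi_11 rho(1)] = [0.6431 - (-0.6792)(-0.6792)] / [1 - (-0.6792)(-0.6792)]
         = 0.18178736 / 0.53868736 = 0.337464.
  Update: phi_21 = phi_11 - phi_22 phi_11 = -0.6792 - (0.337464)(-0.6792) = -0.449995.
Step k = 3:
  phi_33 = [rho(3) - phi_21 rho(2) - phi_22 rho(1)] / [1 - phi_21 rho(1) - phi_22 rho(2)]
    numerator   = -0.6613 - (-0.449995)(0.6431) - (0.337464)(-0.6792) = -0.14270312
    denominator = 1 - (-0.449995)(-0.6792) - (0.337464)(0.6431) = 0.47734075
  phi_33 = -0.14270312 / 0.47734075 = -0.299.
Therefore phi_{33} = -0.2990.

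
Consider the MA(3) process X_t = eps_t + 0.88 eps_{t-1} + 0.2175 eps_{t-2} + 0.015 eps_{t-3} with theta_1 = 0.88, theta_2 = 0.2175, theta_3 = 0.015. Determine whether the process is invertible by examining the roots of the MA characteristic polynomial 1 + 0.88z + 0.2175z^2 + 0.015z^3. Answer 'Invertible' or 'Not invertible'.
\text{Invertible}

The MA(q) characteristic polynomial is P(z) = 1 + 0.88z + 0.2175z^2 + 0.015z^3.
Invertibility requires all roots to lie outside the unit circle, i.e. |z| > 1 for every root.
Degree 3: look for a simple real root z0 first, then factor out (1 - z/z0) and solve the remaining quadratic.
Testing z0 = -4: P(-4) = 1 + (0.88)(-4) + (0.2175)(-4)^2 + (0.015)(-4)^3
  = 1 + (-3.52) + (3.48) + (-0.96) = 0.  So z_0 = -4 is a root, |z_0| = 4.
Divide out the factor (1 + 0.25 z) = (1 - z/z0) (since 1/z0 = -0.25):
  P(z) = (1 + 0.25 z)(1 + (0.63) z + (0.06) z^2)
  [check: z-coef 0.63 - (-0.25) = 0.88; z^2-coef 0.06 - (-0.25)(0.63) = 0.2175; z^3-coef -(-0.25)(0.06) = 0.015.]
Remaining roots from the quadratic factor 1 + (0.63) z + (0.06) z^2:
  Set 1 + (0.63) z + (0.06) z^2 = 0, i.e. a z^2 + b z + c = 0 with a = 0.06, b = 0.63, c = 1.
  Discriminant D = b^2 - 4ac = (0.63)^2 - 4*(0.06)*1 = 0.3969 - (0.24) = 0.1569.
  D >= 0, so the roots are real: z = (-b +/- sqrt(D)) / (2a) = (-0.63 +/- 0.396106) / (0.12).
    z_1 = (-0.63 + 0.396106) / (0.12) = -1.9491,   |z_1| = 1.9491.
    z_2 = (-0.63 - 0.396106) / (0.12) = -8.5509,   |z_2| = 8.5509.
Moduli of all roots: 4.0000, 1.9491, 8.5509.
All moduli strictly greater than 1? Yes.
Verdict: Invertible.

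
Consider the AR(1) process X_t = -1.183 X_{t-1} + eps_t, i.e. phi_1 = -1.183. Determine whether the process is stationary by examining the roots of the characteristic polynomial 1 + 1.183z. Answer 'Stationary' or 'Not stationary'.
\text{Not stationary}

The AR(p) characteristic polynomial is P(z) = 1 + 1.183z.
Stationarity requires all roots to lie outside the unit circle, i.e. |z| > 1 for every root.
This is linear in z: 1 + (1.183) z = 0  =>  z = -1/(1.183) = -0.845309,  |z| = 0.845309.
Moduli of all roots: 0.8453.
All moduli strictly greater than 1? No.
Verdict: Not stationary.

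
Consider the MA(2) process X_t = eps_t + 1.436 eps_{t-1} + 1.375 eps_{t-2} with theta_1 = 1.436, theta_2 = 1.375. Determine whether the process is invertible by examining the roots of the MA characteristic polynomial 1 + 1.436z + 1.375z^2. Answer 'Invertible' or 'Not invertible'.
\text{Not invertible}

The MA(q) characteristic polynomial is P(z) = 1 + 1.436z + 1.375z^2.
Invertibility requires all roots to lie outside the unit circle, i.e. |z| > 1 for every root.
Set 1 + (1.436) z + (1.375) z^2 = 0, i.e. a z^2 + b z + c = 0 with a = 1.375, b = 1.436, c = 1.
Discriminant D = b^2 - 4ac = (1.436)^2 - 4*(1.375)*1 = 2.062096 - (5.5) = -3.437904.
D < 0, so the roots are the complex-conjugate pair z = (-b +/- i sqrt(-D)) / (2a) = -0.5222 +/- 0.6742i.
For a conjugate pair |z|^2 = z * conj(z) = (product of roots) = c/a = 1/(1.375) = 0.727273, so |z| = sqrt(0.727273) = 0.8528 for both roots.
Moduli of all roots: 0.8528, 0.8528.
All moduli strictly greater than 1? No.
Verdict: Not invertible.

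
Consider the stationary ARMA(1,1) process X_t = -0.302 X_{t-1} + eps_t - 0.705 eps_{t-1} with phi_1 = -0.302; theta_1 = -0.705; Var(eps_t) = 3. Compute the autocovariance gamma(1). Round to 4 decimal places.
\gamma(1) = -4.0319

Multiply the model equation by X_{t-k} and take expectations. With theta_0 = psi_0 = 1 and psi_j the MA(infinity) weights, this gives
  gamma(k) - sum_i phi_i gamma(k-i) = c_k,
  c_k = sigma^2 * sum_{j=k..q} theta_j psi_{j-k}   (c_k = 0 for k > q),
using gamma(-m) = gamma(m).
psi-weights needed (psi_j = theta_j + sum_i phi_i psi_{j-i}):
  psi_1 = theta_1 + phi_1 = -0.705 + (-0.302) = -1.007
Right-hand sides:
  c_0 = sigma^2 (1 + theta_1 psi_1) = 3 * (1 + (-0.705)(-1.007)) = 3 * 1.709935 = 5.129805
  c_1 = sigma^2 theta_1 = 3 * (-0.705) = -2.115
  c_2 = 0
Equations for k = 0 and k = 1 (AR order 1):
  gamma(0) = phi_1 gamma(1) + c_0
  gamma(1) = phi_1 gamma(0) + c_1
Substituting the second into the first: gamma(0) (1 - phi_1^2) = c_0 + phi_1 c_1, so
  gamma(0) = (c_0 + phi_1 c_1) / (1 - phi_1^2) = (5.129805 + (-0.302)(-2.115)) / (1 - (-0.302)^2) = 5.768535 / 0.908796 = 6.347448.
  gamma(1) = phi_1 gamma(0) + c_1 = (-0.302)(6.347448) + (-2.115) = -4.031929.
Therefore gamma(1) = -4.0319 (to 4 decimal places).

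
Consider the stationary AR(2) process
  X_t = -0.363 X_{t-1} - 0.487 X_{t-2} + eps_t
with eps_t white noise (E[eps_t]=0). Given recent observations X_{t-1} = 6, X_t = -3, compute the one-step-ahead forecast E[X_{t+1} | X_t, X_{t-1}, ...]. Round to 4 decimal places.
E[X_{t+1} \mid \mathcal F_t] = -1.8330

For an AR(p) model X_t = c + sum_i phi_i X_{t-i} + eps_t, the
one-step-ahead conditional mean is
  E[X_{t+1} | X_t, ...] = c + sum_i phi_i X_{t+1-i}.
Substitute known values:
  E[X_{t+1} | ...] = (-0.363) * (-3) + (-0.487) * (6)
                   = -1.8330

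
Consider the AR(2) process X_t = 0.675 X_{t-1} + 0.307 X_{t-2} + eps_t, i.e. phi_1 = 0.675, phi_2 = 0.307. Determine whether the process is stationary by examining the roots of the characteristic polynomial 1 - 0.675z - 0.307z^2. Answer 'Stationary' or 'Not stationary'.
\text{Stationary}

The AR(p) characteristic polynomial is P(z) = 1 - 0.675z - 0.307z^2.
Stationarity requires all roots to lie outside the unit circle, i.e. |z| > 1 for every root.
Set 1 + (-0.675) z + (-0.307) z^2 = 0, i.e. a z^2 + b z + c = 0 with a = -0.307, b = -0.675, c = 1.
Discriminant D = b^2 - 4ac = (-0.675)^2 - 4*(-0.307)*1 = 0.455625 - (-1.228) = 1.683625.
D >= 0, so the roots are real: z = (-b +/- sqrt(D)) / (2a) = (0.675 +/- 1.297546) / (-0.614).
  z_1 = (0.675 + 1.297546) / (-0.614) = -3.2126,   |z_1| = 3.2126.
  z_2 = (0.675 - 1.297546) / (-0.614) = 1.0139,   |z_2| = 1.0139.
Moduli of all roots: 3.2126, 1.0139.
All moduli strictly greater than 1? Yes.
Verdict: Stationary.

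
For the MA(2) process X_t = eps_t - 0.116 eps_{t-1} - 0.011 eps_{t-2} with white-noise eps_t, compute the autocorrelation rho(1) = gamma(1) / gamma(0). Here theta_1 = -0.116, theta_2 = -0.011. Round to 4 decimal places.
\rho(1) = -0.1132

For an MA(q) process with theta_0 = 1, the autocovariance is
  gamma(k) = sigma^2 * sum_{i=0..q-k} theta_i * theta_{i+k},
and rho(k) = gamma(k) / gamma(0). Sigma^2 cancels.
  numerator   = (1)*(-0.116) + (-0.116)*(-0.011) = -0.114724.
  denominator = (1)^2 + (-0.116)^2 + (-0.011)^2 = 1.013577.
  rho(1) = -0.114724 / 1.013577 = -0.1132.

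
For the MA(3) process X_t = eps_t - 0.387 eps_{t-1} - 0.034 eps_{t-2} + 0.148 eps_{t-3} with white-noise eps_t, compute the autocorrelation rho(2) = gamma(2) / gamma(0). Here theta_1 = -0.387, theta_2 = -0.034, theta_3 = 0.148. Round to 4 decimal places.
\rho(2) = -0.0778

For an MA(q) process with theta_0 = 1, the autocovariance is
  gamma(k) = sigma^2 * sum_{i=0..q-k} theta_i * theta_{i+k},
and rho(k) = gamma(k) / gamma(0). Sigma^2 cancels.
  numerator   = (1)*(-0.034) + (-0.387)*(0.148) = -0.091276.
  denominator = (1)^2 + (-0.387)^2 + (-0.034)^2 + (0.148)^2 = 1.172829.
  rho(2) = -0.091276 / 1.172829 = -0.0778.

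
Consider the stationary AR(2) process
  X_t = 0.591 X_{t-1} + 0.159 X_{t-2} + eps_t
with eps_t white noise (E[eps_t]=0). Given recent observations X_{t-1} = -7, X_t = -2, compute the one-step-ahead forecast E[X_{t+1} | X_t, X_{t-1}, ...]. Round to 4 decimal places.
E[X_{t+1} \mid \mathcal F_t] = -2.2950

For an AR(p) model X_t = c + sum_i phi_i X_{t-i} + eps_t, the
one-step-ahead conditional mean is
  E[X_{t+1} | X_t, ...] = c + sum_i phi_i X_{t+1-i}.
Substitute known values:
  E[X_{t+1} | ...] = (0.591) * (-2) + (0.159) * (-7)
                   = -2.2950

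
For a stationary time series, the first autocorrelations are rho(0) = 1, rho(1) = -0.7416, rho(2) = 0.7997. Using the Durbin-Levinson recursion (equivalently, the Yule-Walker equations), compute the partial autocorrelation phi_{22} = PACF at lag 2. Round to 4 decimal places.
\phi_{22} = 0.5549

The PACF at lag k is phi_{kk}, the last component of the solution
to the Yule-Walker system G_k phi = r_k where
  (G_k)_{ij} = rho(|i - j|), (r_k)_i = rho(i), i,j = 1..k.
Equivalently, Durbin-Levinson gives phi_{kk} iteratively:
  phi_{11} = rho(1)
  phi_{kk} = [rho(k) - sum_{j=1..k-1} phi_{k-1,j} rho(k-j)]
            / [1 - sum_{j=1..k-1} phi_{k-1,j} rho(j)],
  phi_{k,j} = phi_{k-1,j} - phi_{kk} phi_{k-1,k-j},  j = 1..k-1.
Step k = 1:
  phi_11 = rho(1) = -0.7416.
Step k = 2:
  phi_22 = [rho(2) - phi_11 rho(1)] / [1 - phi_11 rho(1)] = [0.7997 - (-0.7416)(-0.7416)] / [1 - (-0.7416)(-0.7416)]
         = 0.24972944 / 0.45002944 = 0.5549.
Therefore phi_{22} = 0.5549.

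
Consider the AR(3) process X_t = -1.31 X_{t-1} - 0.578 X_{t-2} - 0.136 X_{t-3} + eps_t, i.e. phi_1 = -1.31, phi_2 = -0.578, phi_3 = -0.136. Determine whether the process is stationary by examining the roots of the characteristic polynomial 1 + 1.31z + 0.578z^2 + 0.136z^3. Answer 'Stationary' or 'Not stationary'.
\text{Stationary}

The AR(p) characteristic polynomial is P(z) = 1 + 1.31z + 0.578z^2 + 0.136z^3.
Stationarity requires all roots to lie outside the unit circle, i.e. |z| > 1 for every root.
Degree 3: look for a simple real root z0 first, then factor out (1 - z/z0) and solve the remaining quadratic.
Testing z0 = -1.25: P(-1.25) = 1 + (1.31)(-1.25) + (0.578)(-1.25)^2 + (0.136)(-1.25)^3
  = 1 + (-1.6375) + (0.903125) + (-0.265625) = 0.  So z_0 = -1.25 is a root, |z_0| = 1.25.
Divide out the factor (1 + 0.8 z) = (1 - z/z0) (since 1/z0 = -0.8):
  P(z) = (1 + 0.8 z)(1 + (0.51) z + (0.17) z^2)
  [check: z-coef 0.51 - (-0.8) = 1.31; z^2-coef 0.17 - (-0.8)(0.51) = 0.578; z^3-coef -(-0.8)(0.17) = 0.136.]
Remaining roots from the quadratic factor 1 + (0.51) z + (0.17) z^2:
  Set 1 + (0.51) z + (0.17) z^2 = 0, i.e. a z^2 + b z + c = 0 with a = 0.17, b = 0.51, c = 1.
  Discriminant D = b^2 - 4ac = (0.51)^2 - 4*(0.17)*1 = 0.2601 - (0.68) = -0.4199.
  D < 0, so the roots are the complex-conjugate pair z = (-b +/- i sqrt(-D)) / (2a) = -1.5 +/- 1.9059i.
  For a conjugate pair |z|^2 = z * conj(z) = (product of roots) = c/a = 1/(0.17) = 5.882353, so |z| = sqrt(5.882353) = 2.4254 for both roots.
Moduli of all roots: 1.2500, 2.4254, 2.4254.
All moduli strictly greater than 1? Yes.
Verdict: Stationary.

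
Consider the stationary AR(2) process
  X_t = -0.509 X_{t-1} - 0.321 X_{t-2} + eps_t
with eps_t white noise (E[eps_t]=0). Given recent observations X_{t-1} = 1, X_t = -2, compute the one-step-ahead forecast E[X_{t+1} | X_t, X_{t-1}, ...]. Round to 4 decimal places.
E[X_{t+1} \mid \mathcal F_t] = 0.6970

For an AR(p) model X_t = c + sum_i phi_i X_{t-i} + eps_t, the
one-step-ahead conditional mean is
  E[X_{t+1} | X_t, ...] = c + sum_i phi_i X_{t+1-i}.
Substitute known values:
  E[X_{t+1} | ...] = (-0.509) * (-2) + (-0.321) * (1)
                   = 0.6970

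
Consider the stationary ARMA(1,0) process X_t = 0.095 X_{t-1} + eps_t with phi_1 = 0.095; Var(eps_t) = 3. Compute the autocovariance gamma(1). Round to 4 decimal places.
\gamma(1) = 0.2876

Multiply the model equation by X_{t-k} and take expectations. With theta_0 = psi_0 = 1 and psi_j the MA(infinity) weights, this gives
  gamma(k) - sum_i phi_i gamma(k-i) = c_k,
  c_k = sigma^2 * sum_{j=k..q} theta_j psi_{j-k}   (c_k = 0 for k > q),
using gamma(-m) = gamma(m).
Pure AR (q = 0): c_0 = sigma^2 = 3, c_k = 0 for k >= 1.
Equations for k = 0 and k = 1 (AR order 1):
  gamma(0) = phi_1 gamma(1) + c_0
  gamma(1) = phi_1 gamma(0) + c_1
Substituting the second into the first: gamma(0) (1 - phi_1^2) = c_0 + phi_1 c_1, so
  gamma(0) = c_0 / (1 - phi_1^2) = 3 / (1 - (0.095)^2) = 3 / 0.990975 = 3.027322.
  gamma(1) = phi_1 gamma(0) = (0.095)(3.027322) = 0.287596.
Therefore gamma(1) = 0.2876 (to 4 decimal places).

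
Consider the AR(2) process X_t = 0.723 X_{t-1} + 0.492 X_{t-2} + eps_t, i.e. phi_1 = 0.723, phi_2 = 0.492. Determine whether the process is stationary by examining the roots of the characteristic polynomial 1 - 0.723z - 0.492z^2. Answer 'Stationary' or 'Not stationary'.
\text{Not stationary}

The AR(p) characteristic polynomial is P(z) = 1 - 0.723z - 0.492z^2.
Stationarity requires all roots to lie outside the unit circle, i.e. |z| > 1 for every root.
Set 1 + (-0.723) z + (-0.492) z^2 = 0, i.e. a z^2 + b z + c = 0 with a = -0.492, b = -0.723, c = 1.
Discriminant D = b^2 - 4ac = (-0.723)^2 - 4*(-0.492)*1 = 0.522729 - (-1.968) = 2.490729.
D >= 0, so the roots are real: z = (-b +/- sqrt(D)) / (2a) = (0.723 +/- 1.578204) / (-0.984).
  z_1 = (0.723 + 1.578204) / (-0.984) = -2.3386,   |z_1| = 2.3386.
  z_2 = (0.723 - 1.578204) / (-0.984) = 0.8691,   |z_2| = 0.8691.
Moduli of all roots: 2.3386, 0.8691.
All moduli strictly greater than 1? No.
Verdict: Not stationary.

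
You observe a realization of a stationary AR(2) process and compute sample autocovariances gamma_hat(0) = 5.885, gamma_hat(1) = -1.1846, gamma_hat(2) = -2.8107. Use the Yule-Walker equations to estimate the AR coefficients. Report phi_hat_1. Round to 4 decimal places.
\hat\phi_{1} = -0.3100

The Yule-Walker equations for an AR(p) process read, in matrix form,
  Gamma_p phi = r_p,   with   (Gamma_p)_{ij} = gamma(|i - j|),
                       (r_p)_i = gamma(i),   i,j = 1..p.
Substitute the sample gammas (Toeplitz matrix and right-hand side of size 2):
  Gamma_p = [[5.885, -1.1846], [-1.1846, 5.885]]
  r_p     = [-1.1846, -2.8107]
Written out:
  5.885 phi_1 - 1.1846 phi_2 = -1.1846
  -1.1846 phi_1 + 5.885 phi_2 = -2.8107
Solve by Cramer's rule:
  det = gamma(0)^2 - gamma(1)^2 = (5.885)^2 - (-1.1846)^2 = 34.633225 - 1.40327716 = 33.22994784
  phi_hat_1 = [gamma(1) gamma(0) - gamma(1) gamma(2)] / det = [(-1.1846)(5.885) - (-1.1846)(-2.8107)] / 33.22994784 = -10.30092622 / 33.22994784 = -0.31
  phi_hat_2 = [gamma(0) gamma(2) - gamma(1)^2] / det = [(5.885)(-2.8107) - (-1.1846)^2] / 33.22994784 = -17.94424666 / 33.22994784 = -0.54
So phi_hat = [-0.3100, -0.5400].
Therefore phi_hat_1 = -0.3100.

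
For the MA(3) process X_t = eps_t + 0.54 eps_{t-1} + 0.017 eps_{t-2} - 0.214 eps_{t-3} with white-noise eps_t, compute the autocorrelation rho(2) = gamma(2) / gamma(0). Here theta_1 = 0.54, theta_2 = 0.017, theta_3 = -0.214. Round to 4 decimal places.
\rho(2) = -0.0737

For an MA(q) process with theta_0 = 1, the autocovariance is
  gamma(k) = sigma^2 * sum_{i=0..q-k} theta_i * theta_{i+k},
and rho(k) = gamma(k) / gamma(0). Sigma^2 cancels.
  numerator   = (1)*(0.017) + (0.54)*(-0.214) = -0.09856.
  denominator = (1)^2 + (0.54)^2 + (0.017)^2 + (-0.214)^2 = 1.337685.
  rho(2) = -0.09856 / 1.337685 = -0.0737.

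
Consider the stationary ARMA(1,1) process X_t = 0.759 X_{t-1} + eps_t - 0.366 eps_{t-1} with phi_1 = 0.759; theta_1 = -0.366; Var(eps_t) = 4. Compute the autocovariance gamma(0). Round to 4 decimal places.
\gamma(0) = 5.4573

Multiply the model equation by X_{t-k} and take expectations. With theta_0 = psi_0 = 1 and psi_j the MA(infinity) weights, this gives
  gamma(k) - sum_i phi_i gamma(k-i) = c_k,
  c_k = sigma^2 * sum_{j=k..q} theta_j psi_{j-k}   (c_k = 0 for k > q),
using gamma(-m) = gamma(m).
psi-weights needed (psi_j = theta_j + sum_i phi_i psi_{j-i}):
  psi_1 = theta_1 + phi_1 = -0.366 + (0.759) = 0.393
Right-hand sides:
  c_0 = sigma^2 (1 + theta_1 psi_1) = 4 * (1 + (-0.366)(0.393)) = 4 * 0.856162 = 3.424648
  c_1 = sigma^2 theta_1 = 4 * (-0.366) = -1.464
  c_2 = 0
Equations for k = 0 and k = 1 (AR order 1):
  gamma(0) = phi_1 gamma(1) + c_0
  gamma(1) = phi_1 gamma(0) + c_1
Substituting the second into the first: gamma(0) (1 - phi_1^2) = c_0 + phi_1 c_1, so
  gamma(0) = (c_0 + phi_1 c_1) / (1 - phi_1^2) = (3.424648 + (0.759)(-1.464)) / (1 - (0.759)^2) = 2.313472 / 0.423919 = 5.457344.
Therefore gamma(0) = 5.4573 (to 4 decimal places).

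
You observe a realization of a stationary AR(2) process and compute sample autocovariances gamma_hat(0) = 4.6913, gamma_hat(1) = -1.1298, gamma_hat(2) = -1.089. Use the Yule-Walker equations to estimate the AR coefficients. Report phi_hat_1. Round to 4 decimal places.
\hat\phi_{1} = -0.3150

The Yule-Walker equations for an AR(p) process read, in matrix form,
  Gamma_p phi = r_p,   with   (Gamma_p)_{ij} = gamma(|i - j|),
                       (r_p)_i = gamma(i),   i,j = 1..p.
Substitute the sample gammas (Toeplitz matrix and right-hand side of size 2):
  Gamma_p = [[4.6913, -1.1298], [-1.1298, 4.6913]]
  r_p     = [-1.1298, -1.089]
Written out:
  4.6913 phi_1 - 1.1298 phi_2 = -1.1298
  -1.1298 phi_1 + 4.6913 phi_2 = -1.089
Solve by Cramer's rule:
  det = gamma(0)^2 - gamma(1)^2 = (4.6913)^2 - (-1.1298)^2 = 22.00829569 - 1.27644804 = 20.73184765
  phi_hat_1 = [gamma(1) gamma(0) - gamma(1) gamma(2)] / det = [(-1.1298)(4.6913) - (-1.1298)(-1.089)] / 20.73184765 = -6.53058294 / 20.73184765 = -0.315
  phi_hat_2 = [gamma(0) gamma(2) - gamma(1)^2] / det = [(4.6913)(-1.089) - (-1.1298)^2] / 20.73184765 = -6.38527374 / 20.73184765 = -0.308
So phi_hat = [-0.3150, -0.3080].
Therefore phi_hat_1 = -0.3150.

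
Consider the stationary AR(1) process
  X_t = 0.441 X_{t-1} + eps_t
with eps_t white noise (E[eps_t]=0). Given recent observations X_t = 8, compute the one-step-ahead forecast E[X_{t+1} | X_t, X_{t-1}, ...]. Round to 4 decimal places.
E[X_{t+1} \mid \mathcal F_t] = 3.5280

For an AR(p) model X_t = c + sum_i phi_i X_{t-i} + eps_t, the
one-step-ahead conditional mean is
  E[X_{t+1} | X_t, ...] = c + sum_i phi_i X_{t+1-i}.
Substitute known values:
  E[X_{t+1} | ...] = (0.441) * (8)
                   = 3.5280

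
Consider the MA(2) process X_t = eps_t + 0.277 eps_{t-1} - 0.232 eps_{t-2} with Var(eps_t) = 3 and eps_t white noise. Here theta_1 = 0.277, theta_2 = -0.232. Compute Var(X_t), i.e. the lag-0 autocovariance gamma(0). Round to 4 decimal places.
\gamma(0) = 3.3917

For an MA(q) process X_t = eps_t + sum_i theta_i eps_{t-i} with
Var(eps_t) = sigma^2, the variance is
  gamma(0) = sigma^2 * (1 + sum_i theta_i^2).
  sum_i theta_i^2 = (0.277)^2 + (-0.232)^2 = 0.076729 + 0.053824 = 0.130553.
  gamma(0) = 3 * (1 + 0.130553) = 3 * 1.130553 = 3.391659, which rounds to 3.3917.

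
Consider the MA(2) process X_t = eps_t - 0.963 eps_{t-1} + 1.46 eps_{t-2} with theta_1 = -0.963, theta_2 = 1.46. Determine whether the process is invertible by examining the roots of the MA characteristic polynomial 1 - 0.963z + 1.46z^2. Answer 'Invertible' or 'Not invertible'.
\text{Not invertible}

The MA(q) characteristic polynomial is P(z) = 1 - 0.963z + 1.46z^2.
Invertibility requires all roots to lie outside the unit circle, i.e. |z| > 1 for every root.
Set 1 + (-0.963) z + (1.46) z^2 = 0, i.e. a z^2 + b z + c = 0 with a = 1.46, b = -0.963, c = 1.
Discriminant D = b^2 - 4ac = (-0.963)^2 - 4*(1.46)*1 = 0.927369 - (5.84) = -4.912631.
D < 0, so the roots are the complex-conjugate pair z = (-b +/- i sqrt(-D)) / (2a) = 0.3298 +/- 0.7591i.
For a conjugate pair |z|^2 = z * conj(z) = (product of roots) = c/a = 1/(1.46) = 0.684932, so |z| = sqrt(0.684932) = 0.8276 for both roots.
Moduli of all roots: 0.8276, 0.8276.
All moduli strictly greater than 1? No.
Verdict: Not invertible.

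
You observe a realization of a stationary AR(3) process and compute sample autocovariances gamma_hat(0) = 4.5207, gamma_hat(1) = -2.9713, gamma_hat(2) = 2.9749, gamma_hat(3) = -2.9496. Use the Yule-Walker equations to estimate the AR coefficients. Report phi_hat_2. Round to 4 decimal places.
\hat\phi_{2} = 0.2900

The Yule-Walker equations for an AR(p) process read, in matrix form,
  Gamma_p phi = r_p,   with   (Gamma_p)_{ij} = gamma(|i - j|),
                       (r_p)_i = gamma(i),   i,j = 1..p.
Substitute the sample gammas (Toeplitz matrix and right-hand side of size 3):
  Gamma_p = [[4.5207, -2.9713, 2.9749], [-2.9713, 4.5207, -2.9713], [2.9749, -2.9713, 4.5207]]
  r_p     = [-2.9713, 2.9749, -2.9496]
Written out (R1..R3):
  (R1) 4.5207 phi_1 - 2.9713 phi_2 + 2.9749 phi_3 = -2.9713
  (R2) -2.9713 phi_1 + 4.5207 phi_2 - 2.9713 phi_3 = 2.9749
  (R3) 2.9749 phi_1 - 2.9713 phi_2 + 4.5207 phi_3 = -2.9496
Gaussian elimination:
  R2 <- R2 - (-2.9713/4.5207) R1 = R2 - (-0.657265) R1:  2.567767 phi_2 - 1.016001 phi_3 = 1.021967
  R3 <- R3 - (2.9749/4.5207) R1 = R3 - (0.658062) R1:  -1.016001 phi_2 + 2.563032 phi_3 = -0.994301
  R3 <- R3 - (-1.016001/2.567767) R2 = R3 - (-0.395675) R2:  2.161026 phi_3 = -0.589934
Back-substitution:
  phi_hat_3 = -0.589934 / 2.161026 = -0.272988
  phi_hat_2 = (1.021967 - (-1.016001)(-0.272988)) / 2.567767 = 0.289984
  phi_hat_1 = (-2.9713 - (-2.9713)(0.289984) - (2.9749)(-0.272988)) / 4.5207 = -0.287026
So phi_hat = [-0.2870, 0.2900, -0.2730].
Therefore phi_hat_2 = 0.2900.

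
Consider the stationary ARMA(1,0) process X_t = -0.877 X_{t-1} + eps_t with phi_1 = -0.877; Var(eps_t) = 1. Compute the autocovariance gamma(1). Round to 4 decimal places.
\gamma(1) = -3.7987

Multiply the model equation by X_{t-k} and take expectations. With theta_0 = psi_0 = 1 and psi_j the MA(infinity) weights, this gives
  gamma(k) - sum_i phi_i gamma(k-i) = c_k,
  c_k = sigma^2 * sum_{j=k..q} theta_j psi_{j-k}   (c_k = 0 for k > q),
using gamma(-m) = gamma(m).
Pure AR (q = 0): c_0 = sigma^2 = 1, c_k = 0 for k >= 1.
Equations for k = 0 and k = 1 (AR order 1):
  gamma(0) = phi_1 gamma(1) + c_0
  gamma(1) = phi_1 gamma(0) + c_1
Substituting the second into the first: gamma(0) (1 - phi_1^2) = c_0 + phi_1 c_1, so
  gamma(0) = c_0 / (1 - phi_1^2) = 1 / (1 - (-0.877)^2) = 1 / 0.230871 = 4.331423.
  gamma(1) = phi_1 gamma(0) = (-0.877)(4.331423) = -3.798658.
Therefore gamma(1) = -3.7987 (to 4 decimal places).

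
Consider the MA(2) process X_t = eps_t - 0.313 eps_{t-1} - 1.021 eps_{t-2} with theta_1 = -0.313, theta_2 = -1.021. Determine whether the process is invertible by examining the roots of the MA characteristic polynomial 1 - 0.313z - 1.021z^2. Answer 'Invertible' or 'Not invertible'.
\text{Not invertible}

The MA(q) characteristic polynomial is P(z) = 1 - 0.313z - 1.021z^2.
Invertibility requires all roots to lie outside the unit circle, i.e. |z| > 1 for every root.
Set 1 + (-0.313) z + (-1.021) z^2 = 0, i.e. a z^2 + b z + c = 0 with a = -1.021, b = -0.313, c = 1.
Discriminant D = b^2 - 4ac = (-0.313)^2 - 4*(-1.021)*1 = 0.097969 - (-4.084) = 4.181969.
D >= 0, so the roots are real: z = (-b +/- sqrt(D)) / (2a) = (0.313 +/- 2.044986) / (-2.042).
  z_1 = (0.313 + 2.044986) / (-2.042) = -1.1547,   |z_1| = 1.1547.
  z_2 = (0.313 - 2.044986) / (-2.042) = 0.8482,   |z_2| = 0.8482.
Moduli of all roots: 1.1547, 0.8482.
All moduli strictly greater than 1? No.
Verdict: Not invertible.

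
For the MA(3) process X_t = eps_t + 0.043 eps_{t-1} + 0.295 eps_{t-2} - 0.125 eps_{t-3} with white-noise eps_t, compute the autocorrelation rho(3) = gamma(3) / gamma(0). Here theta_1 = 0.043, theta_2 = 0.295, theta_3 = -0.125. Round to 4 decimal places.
\rho(3) = -0.1132

For an MA(q) process with theta_0 = 1, the autocovariance is
  gamma(k) = sigma^2 * sum_{i=0..q-k} theta_i * theta_{i+k},
and rho(k) = gamma(k) / gamma(0). Sigma^2 cancels.
  numerator   = (1)*(-0.125) = -0.125.
  denominator = (1)^2 + (0.043)^2 + (0.295)^2 + (-0.125)^2 = 1.104499.
  rho(3) = -0.125 / 1.104499 = -0.1132.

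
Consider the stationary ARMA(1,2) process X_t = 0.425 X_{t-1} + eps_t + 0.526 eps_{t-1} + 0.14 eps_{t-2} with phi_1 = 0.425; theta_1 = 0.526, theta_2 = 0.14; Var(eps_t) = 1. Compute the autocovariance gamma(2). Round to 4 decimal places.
\gamma(2) = 0.8294

Multiply the model equation by X_{t-k} and take expectations. With theta_0 = psi_0 = 1 and psi_j the MA(infinity) weights, this gives
  gamma(k) - sum_i phi_i gamma(k-i) = c_k,
  c_k = sigma^2 * sum_{j=k..q} theta_j psi_{j-k}   (c_k = 0 for k > q),
using gamma(-m) = gamma(m).
psi-weights needed (psi_j = theta_j + sum_i phi_i psi_{j-i}):
  psi_1 = theta_1 + phi_1 = 0.526 + (0.425) = 0.951
  psi_2 = theta_2 + phi_1 psi_1 = 0.14 + (0.425)(0.951) = 0.544175
Right-hand sides:
  c_0 = sigma^2 (1 + theta_1 psi_1 + theta_2 psi_2) = 1 * (1 + (0.526)(0.951) + (0.14)(0.544175)) = 1 * 1.576411 = 1.576411
  c_1 = sigma^2 (theta_1 + theta_2 psi_1) = 1 * (0.526 + (0.14)(0.951)) = 0.65914
  c_2 = sigma^2 theta_2 = 1 * (0.14) = 0.14
Equations for k = 0 and k = 1 (AR order 1):
  gamma(0) = phi_1 gamma(1) + c_0
  gamma(1) = phi_1 gamma(0) + c_1
Substituting the second into the first: gamma(0) (1 - phi_1^2) = c_0 + phi_1 c_1, so
  gamma(0) = (c_0 + phi_1 c_1) / (1 - phi_1^2) = (1.576411 + (0.425)(0.65914)) / (1 - (0.425)^2) = 1.856545 / 0.819375 = 2.265806.
  gamma(1) = phi_1 gamma(0) + c_1 = (0.425)(2.265806) + (0.65914) = 1.622108.
For k = 2: gamma(2) = phi_1 gamma(1) + c_2
  = (0.425)(1.622108) + (0.14) = 0.829396.
Therefore gamma(2) = 0.8294 (to 4 decimal places).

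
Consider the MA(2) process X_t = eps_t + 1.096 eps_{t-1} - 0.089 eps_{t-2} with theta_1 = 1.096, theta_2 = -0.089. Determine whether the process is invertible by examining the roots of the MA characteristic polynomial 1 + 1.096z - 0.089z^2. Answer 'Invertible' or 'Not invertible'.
\text{Not invertible}

The MA(q) characteristic polynomial is P(z) = 1 + 1.096z - 0.089z^2.
Invertibility requires all roots to lie outside the unit circle, i.e. |z| > 1 for every root.
Set 1 + (1.096) z + (-0.089) z^2 = 0, i.e. a z^2 + b z + c = 0 with a = -0.089, b = 1.096, c = 1.
Discriminant D = b^2 - 4ac = (1.096)^2 - 4*(-0.089)*1 = 1.201216 - (-0.356) = 1.557216.
D >= 0, so the roots are real: z = (-b +/- sqrt(D)) / (2a) = (-1.096 +/- 1.247885) / (-0.178).
  z_1 = (-1.096 + 1.247885) / (-0.178) = -0.8533,   |z_1| = 0.8533.
  z_2 = (-1.096 - 1.247885) / (-0.178) = 13.1679,   |z_2| = 13.1679.
Moduli of all roots: 0.8533, 13.1679.
All moduli strictly greater than 1? No.
Verdict: Not invertible.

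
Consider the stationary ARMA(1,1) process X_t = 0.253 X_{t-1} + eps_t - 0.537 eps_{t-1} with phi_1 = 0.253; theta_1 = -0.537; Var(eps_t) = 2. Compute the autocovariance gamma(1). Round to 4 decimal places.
\gamma(1) = -0.5244

Multiply the model equation by X_{t-k} and take expectations. With theta_0 = psi_0 = 1 and psi_j the MA(infinity) weights, this gives
  gamma(k) - sum_i phi_i gamma(k-i) = c_k,
  c_k = sigma^2 * sum_{j=k..q} theta_j psi_{j-k}   (c_k = 0 for k > q),
using gamma(-m) = gamma(m).
psi-weights needed (psi_j = theta_j + sum_i phi_i psi_{j-i}):
  psi_1 = theta_1 + phi_1 = -0.537 + (0.253) = -0.284
Right-hand sides:
  c_0 = sigma^2 (1 + theta_1 psi_1) = 2 * (1 + (-0.537)(-0.284)) = 2 * 1.152508 = 2.305016
  c_1 = sigma^2 theta_1 = 2 * (-0.537) = -1.074
  c_2 = 0
Equations for k = 0 and k = 1 (AR order 1):
  gamma(0) = phi_1 gamma(1) + c_0
  gamma(1) = phi_1 gamma(0) + c_1
Substituting the second into the first: gamma(0) (1 - phi_1^2) = c_0 + phi_1 c_1, so
  gamma(0) = (c_0 + phi_1 c_1) / (1 - phi_1^2) = (2.305016 + (0.253)(-1.074)) / (1 - (0.253)^2) = 2.033294 / 0.935991 = 2.172344.
  gamma(1) = phi_1 gamma(0) + c_1 = (0.253)(2.172344) + (-1.074) = -0.524397.
Therefore gamma(1) = -0.5244 (to 4 decimal places).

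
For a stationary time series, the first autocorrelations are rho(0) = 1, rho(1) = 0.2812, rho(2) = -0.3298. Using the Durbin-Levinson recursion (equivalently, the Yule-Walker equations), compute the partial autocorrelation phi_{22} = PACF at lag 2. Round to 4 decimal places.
\phi_{22} = -0.4440

The PACF at lag k is phi_{kk}, the last component of the solution
to the Yule-Walker system G_k phi = r_k where
  (G_k)_{ij} = rho(|i - j|), (r_k)_i = rho(i), i,j = 1..k.
Equivalently, Durbin-Levinson gives phi_{kk} iteratively:
  phi_{11} = rho(1)
  phi_{kk} = [rho(k) - sum_{j=1..k-1} phi_{k-1,j} rho(k-j)]
            / [1 - sum_{j=1..k-1} phi_{k-1,j} rho(j)],
  phi_{k,j} = phi_{k-1,j} - phi_{kk} phi_{k-1,k-j},  j = 1..k-1.
Step k = 1:
  phi_11 = rho(1) = 0.2812.
Step k = 2:
  phi_22 = [rho(2) - phi_11 rho(1)] / [1 - phi_11 rho(1)] = [-0.3298 - (0.2812)(0.2812)] / [1 - (0.2812)(0.2812)]
         = -0.40887344 / 0.92092656 = -0.444.
Therefore phi_{22} = -0.4440.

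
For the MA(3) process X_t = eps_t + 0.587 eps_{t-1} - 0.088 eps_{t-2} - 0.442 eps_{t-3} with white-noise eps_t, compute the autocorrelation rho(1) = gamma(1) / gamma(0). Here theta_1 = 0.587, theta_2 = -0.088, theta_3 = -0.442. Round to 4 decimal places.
\rho(1) = 0.3710

For an MA(q) process with theta_0 = 1, the autocovariance is
  gamma(k) = sigma^2 * sum_{i=0..q-k} theta_i * theta_{i+k},
and rho(k) = gamma(k) / gamma(0). Sigma^2 cancels.
  numerator   = (1)*(0.587) + (0.587)*(-0.088) + (-0.088)*(-0.442) = 0.57424.
  denominator = (1)^2 + (0.587)^2 + (-0.088)^2 + (-0.442)^2 = 1.547677.
  rho(1) = 0.57424 / 1.547677 = 0.3710.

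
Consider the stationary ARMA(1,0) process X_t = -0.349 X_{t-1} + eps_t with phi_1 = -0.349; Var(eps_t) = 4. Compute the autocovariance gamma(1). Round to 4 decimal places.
\gamma(1) = -1.5896

Multiply the model equation by X_{t-k} and take expectations. With theta_0 = psi_0 = 1 and psi_j the MA(infinity) weights, this gives
  gamma(k) - sum_i phi_i gamma(k-i) = c_k,
  c_k = sigma^2 * sum_{j=k..q} theta_j psi_{j-k}   (c_k = 0 for k > q),
using gamma(-m) = gamma(m).
Pure AR (q = 0): c_0 = sigma^2 = 4, c_k = 0 for k >= 1.
Equations for k = 0 and k = 1 (AR order 1):
  gamma(0) = phi_1 gamma(1) + c_0
  gamma(1) = phi_1 gamma(0) + c_1
Substituting the second into the first: gamma(0) (1 - phi_1^2) = c_0 + phi_1 c_1, so
  gamma(0) = c_0 / (1 - phi_1^2) = 4 / (1 - (-0.349)^2) = 4 / 0.878199 = 4.554776.
  gamma(1) = phi_1 gamma(0) = (-0.349)(4.554776) = -1.589617.
Therefore gamma(1) = -1.5896 (to 4 decimal places).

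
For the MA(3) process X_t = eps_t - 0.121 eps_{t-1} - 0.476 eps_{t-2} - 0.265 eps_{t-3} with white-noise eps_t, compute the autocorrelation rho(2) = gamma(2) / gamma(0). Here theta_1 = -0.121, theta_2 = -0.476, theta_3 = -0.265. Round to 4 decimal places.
\rho(2) = -0.3385

For an MA(q) process with theta_0 = 1, the autocovariance is
  gamma(k) = sigma^2 * sum_{i=0..q-k} theta_i * theta_{i+k},
and rho(k) = gamma(k) / gamma(0). Sigma^2 cancels.
  numerator   = (1)*(-0.476) + (-0.121)*(-0.265) = -0.443935.
  denominator = (1)^2 + (-0.121)^2 + (-0.476)^2 + (-0.265)^2 = 1.311442.
  rho(2) = -0.443935 / 1.311442 = -0.3385.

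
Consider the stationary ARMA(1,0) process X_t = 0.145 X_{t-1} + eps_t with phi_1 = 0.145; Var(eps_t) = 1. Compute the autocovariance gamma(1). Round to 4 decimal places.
\gamma(1) = 0.1481

Multiply the model equation by X_{t-k} and take expectations. With theta_0 = psi_0 = 1 and psi_j the MA(infinity) weights, this gives
  gamma(k) - sum_i phi_i gamma(k-i) = c_k,
  c_k = sigma^2 * sum_{j=k..q} theta_j psi_{j-k}   (c_k = 0 for k > q),
using gamma(-m) = gamma(m).
Pure AR (q = 0): c_0 = sigma^2 = 1, c_k = 0 for k >= 1.
Equations for k = 0 and k = 1 (AR order 1):
  gamma(0) = phi_1 gamma(1) + c_0
  gamma(1) = phi_1 gamma(0) + c_1
Substituting the second into the first: gamma(0) (1 - phi_1^2) = c_0 + phi_1 c_1, so
  gamma(0) = c_0 / (1 - phi_1^2) = 1 / (1 - (0.145)^2) = 1 / 0.978975 = 1.021477.
  gamma(1) = phi_1 gamma(0) = (0.145)(1.021477) = 0.148114.
Therefore gamma(1) = 0.1481 (to 4 decimal places).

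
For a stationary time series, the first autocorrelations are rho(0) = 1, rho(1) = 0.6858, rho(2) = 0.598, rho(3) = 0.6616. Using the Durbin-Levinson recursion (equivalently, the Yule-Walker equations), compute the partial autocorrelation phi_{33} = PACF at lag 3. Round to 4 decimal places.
\phi_{33} = 0.3709

The PACF at lag k is phi_{kk}, the last component of the solution
to the Yule-Walker system G_k phi = r_k where
  (G_k)_{ij} = rho(|i - j|), (r_k)_i = rho(i), i,j = 1..k.
Equivalently, Durbin-Levinson gives phi_{kk} iteratively:
  phi_{11} = rho(1)
  phi_{kk} = [rho(k) - sum_{j=1..k-1} phi_{k-1,j} rho(k-j)]
            / [1 - sum_{j=1..k-1} phi_{k-1,j} rho(j)],
  phi_{k,j} = phi_{k-1,j} - phi_{kk} phi_{k-1,k-j},  j = 1..k-1.
Step k = 1:
  phi_11 = rho(1) = 0.6858.
Step k = 2:
  phi_22 = [rho(2) - phi_11 rho(1)] / [1 - phi_11 rho(1)] = [0.598 - (0.6858)(0.6858)] / [1 - (0.6858)(0.6858)]
         = 0.12767836 / 0.52967836 = 0.241049.
  Update: phi_21 = phi_11 - phi_22 phi_11 = 0.6858 - (0.241049)(0.6858) = 0.520489.
Step k = 3:
  phi_33 = [rho(3) - phi_21 rho(2) - phi_22 rho(1)] / [1 - phi_21 rho(1) - phi_22 rho(2)]
    numerator   = 0.6616 - (0.520489)(0.598) - (0.241049)(0.6858) = 0.18503646
    denominator = 1 - (0.520489)(0.6858) - (0.241049)(0.598) = 0.49890164
  phi_33 = 0.18503646 / 0.49890164 = 0.3709.
Therefore phi_{33} = 0.3709.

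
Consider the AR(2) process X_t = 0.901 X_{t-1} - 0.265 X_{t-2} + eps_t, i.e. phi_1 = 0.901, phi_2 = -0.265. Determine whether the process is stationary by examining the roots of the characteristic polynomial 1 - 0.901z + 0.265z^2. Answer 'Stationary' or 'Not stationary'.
\text{Stationary}

The AR(p) characteristic polynomial is P(z) = 1 - 0.901z + 0.265z^2.
Stationarity requires all roots to lie outside the unit circle, i.e. |z| > 1 for every root.
Set 1 + (-0.901) z + (0.265) z^2 = 0, i.e. a z^2 + b z + c = 0 with a = 0.265, b = -0.901, c = 1.
Discriminant D = b^2 - 4ac = (-0.901)^2 - 4*(0.265)*1 = 0.811801 - (1.06) = -0.248199.
D < 0, so the roots are the complex-conjugate pair z = (-b +/- i sqrt(-D)) / (2a) = 1.7 +/- 0.94i.
For a conjugate pair |z|^2 = z * conj(z) = (product of roots) = c/a = 1/(0.265) = 3.773585, so |z| = sqrt(3.773585) = 1.9426 for both roots.
Moduli of all roots: 1.9426, 1.9426.
All moduli strictly greater than 1? Yes.
Verdict: Stationary.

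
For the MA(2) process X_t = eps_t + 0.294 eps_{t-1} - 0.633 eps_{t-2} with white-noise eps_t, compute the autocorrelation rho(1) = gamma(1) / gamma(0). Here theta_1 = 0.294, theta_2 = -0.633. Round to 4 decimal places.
\rho(1) = 0.0726

For an MA(q) process with theta_0 = 1, the autocovariance is
  gamma(k) = sigma^2 * sum_{i=0..q-k} theta_i * theta_{i+k},
and rho(k) = gamma(k) / gamma(0). Sigma^2 cancels.
  numerator   = (1)*(0.294) + (0.294)*(-0.633) = 0.107898.
  denominator = (1)^2 + (0.294)^2 + (-0.633)^2 = 1.487125.
  rho(1) = 0.107898 / 1.487125 = 0.0726.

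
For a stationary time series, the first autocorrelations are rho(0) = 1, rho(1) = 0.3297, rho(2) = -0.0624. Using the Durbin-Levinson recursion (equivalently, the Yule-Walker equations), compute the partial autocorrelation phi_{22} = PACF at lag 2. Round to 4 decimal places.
\phi_{22} = -0.1920

The PACF at lag k is phi_{kk}, the last component of the solution
to the Yule-Walker system G_k phi = r_k where
  (G_k)_{ij} = rho(|i - j|), (r_k)_i = rho(i), i,j = 1..k.
Equivalently, Durbin-Levinson gives phi_{kk} iteratively:
  phi_{11} = rho(1)
  phi_{kk} = [rho(k) - sum_{j=1..k-1} phi_{k-1,j} rho(k-j)]
            / [1 - sum_{j=1..k-1} phi_{k-1,j} rho(j)],
  phi_{k,j} = phi_{k-1,j} - phi_{kk} phi_{k-1,k-j},  j = 1..k-1.
Step k = 1:
  phi_11 = rho(1) = 0.3297.
Step k = 2:
  phi_22 = [rho(2) - phi_11 rho(1)] / [1 - phi_11 rho(1)] = [-0.0624 - (0.3297)(0.3297)] / [1 - (0.3297)(0.3297)]
         = -0.17110209 / 0.89129791 = -0.192.
Therefore phi_{22} = -0.1920.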